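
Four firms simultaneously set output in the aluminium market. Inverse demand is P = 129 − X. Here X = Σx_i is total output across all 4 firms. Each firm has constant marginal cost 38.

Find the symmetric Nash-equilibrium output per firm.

18.2

A representative firm's profit is π_i = x_i(129 − X) − 38x_i, with X = x_i + Σ_{j≠i} x_j.
First-order condition: 91 − 2x_i − Σ_{j≠i} x_j = 0.
Imposing symmetry (x_j = x for all j) turns Σ_{j≠i} x_j into 3x, so 91 = 5x and x = 18.2.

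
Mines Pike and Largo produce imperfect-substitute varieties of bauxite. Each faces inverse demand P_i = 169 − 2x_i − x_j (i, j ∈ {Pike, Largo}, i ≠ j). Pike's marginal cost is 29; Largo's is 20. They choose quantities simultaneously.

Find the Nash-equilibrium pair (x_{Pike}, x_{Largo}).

27.4, 30.4

Mine Pike's profit: π = x_{Pike}(169 − 2x_{Pike} − x_{Largo}) − 29x_{Pike}.
∂π/∂x_{Pike} = 140 − 4x_{Pike} − x_{Largo} = 0 ⇒ x_{Pike} = 35 − 0.25x_{Largo}.
Similarly x_{Largo} = 37.25 − 0.25x_{Pike}.
Substituting the second reaction function into the first: x_{Pike} = 35 − 0.25(37.25 − 0.25x_{Pike}), which gives 0.9375x_{Pike} = 25.6875 ⇒ x_{Pike} = 27.4.
Then x_{Largo} = 37.25 − 0.25·27.4 = 30.4.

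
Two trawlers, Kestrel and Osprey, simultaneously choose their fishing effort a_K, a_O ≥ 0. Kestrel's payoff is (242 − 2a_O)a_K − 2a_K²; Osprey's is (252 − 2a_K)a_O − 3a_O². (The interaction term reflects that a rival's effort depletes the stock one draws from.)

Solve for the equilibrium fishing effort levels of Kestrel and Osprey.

Expanding Kestrel's payoff: 242a_K − 2a_Oa_K − 2a_K².
∂π/∂a_K = 242 − 2a_O − 4a_K = 0, so a_K = 60.5 − 0.5a_O.
Likewise for Osprey: a_O = 42 − (1/3)a_K.
Substituting the second reaction function into the first: a_K = 60.5 − 0.5(42 − (1/3)a_K), which gives (5/6)a_K = 39.5 ⇒ a_K = 47.4.
Then a_O = 42 − (1/3)·47.4 = 26.2.

47.4, 26.2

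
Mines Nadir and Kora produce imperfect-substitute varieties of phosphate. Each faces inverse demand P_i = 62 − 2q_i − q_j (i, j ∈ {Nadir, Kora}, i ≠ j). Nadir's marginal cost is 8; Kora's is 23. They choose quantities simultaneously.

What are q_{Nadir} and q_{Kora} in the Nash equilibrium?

11.8, 6.8

Mine Nadir's profit: π = q_{Nadir}(62 − 2q_{Nadir} − q_{Kora}) − 8q_{Nadir}.
∂π/∂q_{Nadir} = 54 − 4q_{Nadir} − q_{Kora} = 0 ⇒ q_{Nadir} = 13.5 − 0.25q_{Kora}.
Similarly q_{Kora} = 9.75 − 0.25q_{Nadir}.
Plugging q_{Kora} into Nadir's best response: q_{Nadir} = 13.5 − 0.25(9.75 − 0.25q_{Nadir}) ⇒ 0.9375q_{Nadir} = 11.0625, so q_{Nadir} = 11.8.
Then q_{Kora} = 9.75 − 0.25·11.8 = 6.8.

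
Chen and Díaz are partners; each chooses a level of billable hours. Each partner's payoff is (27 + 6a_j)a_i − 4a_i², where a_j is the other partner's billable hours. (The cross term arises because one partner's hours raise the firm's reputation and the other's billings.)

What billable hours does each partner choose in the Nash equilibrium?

Chen's payoff is (27 + 6a_D)a_C − 4a_C².
∂π/∂a_C = 27 + 6a_D − 8a_C = 0, so a_C = 3.375 + 0.75a_D.
The game is symmetric, so in equilibrium a_D = a_C: the reaction function gives 0.25a_C = 3.375, hence a_C = 13.5.

13.5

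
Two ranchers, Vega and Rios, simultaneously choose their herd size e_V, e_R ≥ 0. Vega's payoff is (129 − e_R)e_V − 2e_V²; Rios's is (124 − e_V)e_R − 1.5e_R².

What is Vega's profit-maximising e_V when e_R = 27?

Expanding Vega's payoff: 129e_V − e_Re_V − 2e_V².
∂π/∂e_V = 129 − e_R − 4e_V = 0, so e_V = 32.25 − 0.25e_R.
At e_R = 27: e_V = 32.25 − 0.25·27 = 25.5.

25.5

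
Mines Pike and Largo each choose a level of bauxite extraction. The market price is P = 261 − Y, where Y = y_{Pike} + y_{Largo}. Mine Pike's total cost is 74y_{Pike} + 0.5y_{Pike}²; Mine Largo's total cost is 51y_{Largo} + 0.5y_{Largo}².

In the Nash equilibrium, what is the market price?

Mine Pike's profit: π = y_{Pike}(261 − (y_{Pike} + y_{Largo})) − 74y_{Pike} − 0.5y_{Pike}².
∂π/∂y_{Pike} = 187 − 3y_{Pike} − y_{Largo} = 0, so y_{Pike} = 187/3 − (1/3)y_{Largo}.
By the same steps for Largo: y_{Largo} = 70 − (1/3)y_{Pike}.
Solving the two reaction functions simultaneously: (1 − (−1/3)(−1/3))y_{Pike} = 187/3 − (1/3)·70, so (8/9)y_{Pike} = 39 and y_{Pike} = 43.875.
Then y_{Largo} = 70 − (1/3)·43.875 = 55.375.
Equilibrium price: P = 261 − 99.25 = 161.75.

161.75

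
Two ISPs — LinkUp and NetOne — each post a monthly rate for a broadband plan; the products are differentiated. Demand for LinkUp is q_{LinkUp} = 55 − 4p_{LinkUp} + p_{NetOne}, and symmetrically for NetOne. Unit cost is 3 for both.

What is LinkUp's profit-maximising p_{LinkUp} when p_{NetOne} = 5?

LinkUp's profit: π = (p_{LinkUp} − 3)(55 − 4p_{LinkUp} + p_{NetOne}).
∂π/∂p_{LinkUp} = 67 − 8p_{LinkUp} + p_{NetOne} = 0 ⇒ p_{LinkUp} = 8.375 + 0.125p_{NetOne}.
At p_{NetOne} = 5: p_{LinkUp} = 8.375 + 0.125·5 = 9.

9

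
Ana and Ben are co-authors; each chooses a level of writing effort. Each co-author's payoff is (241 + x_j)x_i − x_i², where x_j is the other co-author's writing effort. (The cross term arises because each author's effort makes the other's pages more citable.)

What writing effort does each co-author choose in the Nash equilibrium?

241

Ana's payoff is (241 + x_B)x_A − x_A².
∂π/∂x_A = 241 + x_B − 2x_A = 0, so x_A = 120.5 + 0.5x_B.
By symmetry x_B = x_A; substituting into the reaction function, 0.5x_A = 120.5 and x_A = 241.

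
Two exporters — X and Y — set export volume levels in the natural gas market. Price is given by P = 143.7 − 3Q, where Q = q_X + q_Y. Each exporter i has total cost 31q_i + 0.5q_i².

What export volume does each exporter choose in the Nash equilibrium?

11.27

Exporter X's profit: π = q_X(143.7 − 3(q_X + q_Y)) − 31q_X − 0.5q_X².
∂π/∂q_X = 112.7 − 7q_X − 3q_Y = 0, so q_X = 16.1 − (3/7)q_Y.
The game is symmetric, so in equilibrium q_Y = q_X: the reaction function gives (10/7)q_X = 16.1, hence q_X = 11.27.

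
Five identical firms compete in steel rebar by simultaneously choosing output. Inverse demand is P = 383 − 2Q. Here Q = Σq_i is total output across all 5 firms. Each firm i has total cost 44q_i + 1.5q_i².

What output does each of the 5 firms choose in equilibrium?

A representative firm's profit is π_i = q_i(383 − 2Q) − 44q_i − 1.5q_i², with Q = q_i + Σ_{j≠i} q_j.
First-order condition: 339 − 7q_i − 2Σ_{j≠i} q_j = 0.
In a symmetric equilibrium every firm chooses the same q, so Σ_{j≠i} q_j = 4q. The condition becomes 339 − 15q = 0, giving q = 339/15 = 22.6.

22.6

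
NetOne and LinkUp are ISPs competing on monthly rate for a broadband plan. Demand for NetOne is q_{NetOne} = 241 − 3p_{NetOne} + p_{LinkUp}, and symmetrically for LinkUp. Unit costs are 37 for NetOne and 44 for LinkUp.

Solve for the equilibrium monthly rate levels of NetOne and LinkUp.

71, 74

NetOne's profit: π = (p_{NetOne} − 37)(241 − 3p_{NetOne} + p_{LinkUp}).
∂π/∂p_{NetOne} = 352 − 6p_{NetOne} + p_{LinkUp} = 0 ⇒ p_{NetOne} = 176/3 + (1/6)p_{LinkUp}.
Similarly p_{LinkUp} = 373/6 + (1/6)p_{NetOne}.
Substituting the second reaction function into the first: p_{NetOne} = 176/3 + (1/6)(373/6 + (1/6)p_{NetOne}), which gives (35/36)p_{NetOne} = 2485/36 ⇒ p_{NetOne} = 71.
Then p_{LinkUp} = 373/6 + (1/6)·71 = 74.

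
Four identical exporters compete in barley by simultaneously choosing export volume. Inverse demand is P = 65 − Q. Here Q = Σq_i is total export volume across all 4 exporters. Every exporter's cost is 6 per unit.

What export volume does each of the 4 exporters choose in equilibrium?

A representative exporter's profit is π_i = q_i(65 − Q) − 6q_i, with Q = q_i + Σ_{j≠i} q_j.
First-order condition: 59 − 2q_i − Σ_{j≠i} q_j = 0.
Imposing symmetry (q_j = q for all j) turns Σ_{j≠i} q_j into 3q, so 59 = 5q and q = 11.8.

11.8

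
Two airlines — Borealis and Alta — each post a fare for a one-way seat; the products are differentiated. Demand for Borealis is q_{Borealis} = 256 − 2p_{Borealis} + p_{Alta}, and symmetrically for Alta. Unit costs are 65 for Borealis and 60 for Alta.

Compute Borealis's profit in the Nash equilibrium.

Borealis's profit: π = (p_{Borealis} − 65)(256 − 2p_{Borealis} + p_{Alta}).
∂π/∂p_{Borealis} = 386 − 4p_{Borealis} + p_{Alta} = 0 ⇒ p_{Borealis} = 96.5 + 0.25p_{Alta}.
Similarly p_{Alta} = 94 + 0.25p_{Borealis}.
Substituting the second reaction function into the first: p_{Borealis} = 96.5 + 0.25(94 + 0.25p_{Borealis}), which gives 0.9375p_{Borealis} = 120 ⇒ p_{Borealis} = 128.
Then p_{Alta} = 94 + 0.25·128 = 126.
q_{Borealis} = 256 − 2·128 + 126 = 126.
Profit = (128 − 65)·126 = 7938.

7938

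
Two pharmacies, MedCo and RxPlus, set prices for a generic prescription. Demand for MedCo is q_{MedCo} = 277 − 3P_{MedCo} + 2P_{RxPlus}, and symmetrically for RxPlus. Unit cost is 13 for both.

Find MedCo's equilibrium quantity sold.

198

MedCo's profit: π = (P_{MedCo} − 13)(277 − 3P_{MedCo} + 2P_{RxPlus}).
∂π/∂P_{MedCo} = 316 − 6P_{MedCo} + 2P_{RxPlus} = 0 ⇒ P_{MedCo} = 158/3 + (1/3)P_{RxPlus}.
Setting P_{MedCo} = P_{RxPlus} in the reaction function: P_{MedCo} = 158/3 + (1/3)P_{MedCo}, so P_{MedCo} = (158/3) / (2/3) = 79.
q_{MedCo} = 277 − 3·79 + 2·79 = 198.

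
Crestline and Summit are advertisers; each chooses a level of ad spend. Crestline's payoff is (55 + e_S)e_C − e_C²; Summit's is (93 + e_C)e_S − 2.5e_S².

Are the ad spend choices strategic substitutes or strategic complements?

strategic complements

Expanding Crestline's payoff: 55e_C + e_Se_C − e_C².
∂π/∂e_C = 55 + e_S − 2e_C = 0, so e_C = 27.5 + 0.5e_S.
The best-response slope de_C/de_S = 0.5 > 0: the reaction function is upward-sloping, so the choices are strategic complements.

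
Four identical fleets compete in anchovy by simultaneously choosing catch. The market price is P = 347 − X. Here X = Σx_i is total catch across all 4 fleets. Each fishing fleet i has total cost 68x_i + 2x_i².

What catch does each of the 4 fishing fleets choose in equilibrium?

A representative fishing fleet's profit is π_i = x_i(347 − X) − 68x_i − 2x_i², with X = x_i + Σ_{j≠i} x_j.
First-order condition: 279 − 6x_i − Σ_{j≠i} x_j = 0.
Imposing symmetry (x_j = x for all j) turns Σ_{j≠i} x_j into 3x, so 279 = 9x and x = 31.

31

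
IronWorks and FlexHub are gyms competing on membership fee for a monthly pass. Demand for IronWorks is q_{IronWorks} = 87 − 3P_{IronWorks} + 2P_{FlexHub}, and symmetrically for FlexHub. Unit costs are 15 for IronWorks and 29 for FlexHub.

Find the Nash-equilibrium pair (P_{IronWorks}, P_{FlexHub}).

35.625, 40.875

IronWorks's profit: π = (P_{IronWorks} − 15)(87 − 3P_{IronWorks} + 2P_{FlexHub}).
∂π/∂P_{IronWorks} = 132 − 6P_{IronWorks} + 2P_{FlexHub} = 0 ⇒ P_{IronWorks} = 22 + (1/3)P_{FlexHub}.
Similarly P_{FlexHub} = 29 + (1/3)P_{IronWorks}.
Solving the two reaction functions simultaneously: (1 − (1/3)(1/3))P_{IronWorks} = 22 + (1/3)·29, so (8/9)P_{IronWorks} = 95/3 and P_{IronWorks} = 35.625.
Then P_{FlexHub} = 29 + (1/3)·35.625 = 40.875.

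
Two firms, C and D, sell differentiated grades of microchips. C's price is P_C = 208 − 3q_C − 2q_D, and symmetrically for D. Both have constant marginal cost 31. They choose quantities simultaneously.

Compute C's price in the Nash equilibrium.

Firm C's profit: π = q_C(208 − 3q_C − 2q_D) − 31q_C.
∂π/∂q_C = 177 − 6q_C − 2q_D = 0 ⇒ q_C = 29.5 − (1/3)q_D.
Setting q_C = q_D in the reaction function: q_C = 29.5 − (1/3)q_C, so q_C = 29.5 / (4/3) = 22.125.
P_C = 208 − 3·22.125 − 2·22.125 = 97.375.

97.375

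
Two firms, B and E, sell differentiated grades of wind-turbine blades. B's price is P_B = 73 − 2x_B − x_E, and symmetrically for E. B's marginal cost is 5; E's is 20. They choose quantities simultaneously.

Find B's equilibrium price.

34.2

Firm B's profit: π = x_B(73 − 2x_B − x_E) − 5x_B.
∂π/∂x_B = 68 − 4x_B − x_E = 0 ⇒ x_B = 17 − 0.25x_E.
Similarly x_E = 13.25 − 0.25x_B.
Solving the two reaction functions simultaneously: (1 − (−0.25)(−0.25))x_B = 17 − 0.25·13.25, so 0.9375x_B = 13.6875 and x_B = 14.6.
Then x_E = 13.25 − 0.25·14.6 = 9.6.
P_B = 73 − 2·14.6 − 9.6 = 34.2.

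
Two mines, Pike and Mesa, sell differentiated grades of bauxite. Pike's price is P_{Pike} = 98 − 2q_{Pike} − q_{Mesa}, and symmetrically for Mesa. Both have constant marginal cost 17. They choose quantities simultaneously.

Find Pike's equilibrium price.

49.4

Mine Pike's profit: π = q_{Pike}(98 − 2q_{Pike} − q_{Mesa}) − 17q_{Pike}.
∂π/∂q_{Pike} = 81 − 4q_{Pike} − q_{Mesa} = 0 ⇒ q_{Pike} = 20.25 − 0.25q_{Mesa}.
Setting q_{Pike} = q_{Mesa} in the reaction function: q_{Pike} = 20.25 − 0.25q_{Pike}, so q_{Pike} = 20.25 / 1.25 = 16.2.
P_{Pike} = 98 − 2·16.2 − 16.2 = 49.4.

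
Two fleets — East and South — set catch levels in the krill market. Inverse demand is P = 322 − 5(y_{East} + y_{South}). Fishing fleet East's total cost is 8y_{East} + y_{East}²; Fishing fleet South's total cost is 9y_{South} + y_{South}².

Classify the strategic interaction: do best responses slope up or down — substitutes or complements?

strategic substitutes

Fishing fleet East's profit: π = y_{East}(322 − 5(y_{East} + y_{South})) − 8y_{East} − y_{East}².
∂π/∂y_{East} = 314 − 12y_{East} − 5y_{South} = 0, so y_{East} = 157/6 − (5/12)y_{South}.
The best-response slope dy_{East}/dy_{South} = −5/12 < 0: the reaction function is downward-sloping, so the choices are strategic substitutes.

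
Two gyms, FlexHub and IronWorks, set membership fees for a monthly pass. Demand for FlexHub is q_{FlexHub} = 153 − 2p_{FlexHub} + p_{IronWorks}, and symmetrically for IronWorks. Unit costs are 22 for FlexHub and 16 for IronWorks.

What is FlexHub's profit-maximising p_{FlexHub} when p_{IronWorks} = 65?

FlexHub's profit: π = (p_{FlexHub} − 22)(153 − 2p_{FlexHub} + p_{IronWorks}).
∂π/∂p_{FlexHub} = 197 − 4p_{FlexHub} + p_{IronWorks} = 0 ⇒ p_{FlexHub} = 49.25 + 0.25p_{IronWorks}.
At p_{IronWorks} = 65: p_{FlexHub} = 49.25 + 0.25·65 = 65.5.

65.5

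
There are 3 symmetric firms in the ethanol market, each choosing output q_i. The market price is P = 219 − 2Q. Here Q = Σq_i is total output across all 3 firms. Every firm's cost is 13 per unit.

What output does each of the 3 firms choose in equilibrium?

A representative firm's profit is π_i = q_i(219 − 2Q) − 13q_i, with Q = q_i + Σ_{j≠i} q_j.
First-order condition: 206 − 4q_i − 2Σ_{j≠i} q_j = 0.
Imposing symmetry (q_j = q for all j) turns Σ_{j≠i} q_j into 2q, so 206 = 8q and q = 25.75.

25.75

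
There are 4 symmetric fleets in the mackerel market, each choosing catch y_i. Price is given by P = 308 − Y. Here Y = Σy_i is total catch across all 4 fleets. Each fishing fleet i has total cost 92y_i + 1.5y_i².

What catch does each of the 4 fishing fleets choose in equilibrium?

27

A representative fishing fleet's profit is π_i = y_i(308 − Y) − 92y_i − 1.5y_i², with Y = y_i + Σ_{j≠i} y_j.
First-order condition: 216 − 5y_i − Σ_{j≠i} y_j = 0.
Imposing symmetry (y_j = y for all j) turns Σ_{j≠i} y_j into 3y, so 216 = 8y and y = 27.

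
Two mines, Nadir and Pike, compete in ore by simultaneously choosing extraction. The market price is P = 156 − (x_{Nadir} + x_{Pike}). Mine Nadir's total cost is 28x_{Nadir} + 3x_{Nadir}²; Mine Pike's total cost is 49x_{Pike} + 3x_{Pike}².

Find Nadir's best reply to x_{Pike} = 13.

14.375

Mine Nadir's profit: π = x_{Nadir}(156 − (x_{Nadir} + x_{Pike})) − 28x_{Nadir} − 3x_{Nadir}².
∂π/∂x_{Nadir} = 128 − 8x_{Nadir} − x_{Pike} = 0, so x_{Nadir} = 16 − 0.125x_{Pike}.
At x_{Pike} = 13: x_{Nadir} = 16 − 0.125·13 = 14.375.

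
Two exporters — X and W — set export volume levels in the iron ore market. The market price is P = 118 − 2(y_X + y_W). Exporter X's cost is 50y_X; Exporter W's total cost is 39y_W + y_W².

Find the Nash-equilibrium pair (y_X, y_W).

12.5, 9

Exporter X's profit: π = y_X(118 − 2(y_X + y_W)) − 50y_X.
∂π/∂y_X = 68 − 4y_X − 2y_W = 0, so y_X = 17 − 0.5y_W.
For W: ∂π/∂y_W = 79 − 6y_W − 2y_X = 0 ⇒ y_W = 79/6 − (1/3)y_X.
Plugging y_W into X's best response: y_X = 17 − 0.5(79/6 − (1/3)y_X) ⇒ (5/6)y_X = 125/12, so y_X = 12.5.
Then y_W = 79/6 − (1/3)·12.5 = 9.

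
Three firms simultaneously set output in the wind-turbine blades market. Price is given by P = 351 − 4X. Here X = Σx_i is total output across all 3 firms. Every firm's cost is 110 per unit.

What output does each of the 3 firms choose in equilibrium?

A representative firm's profit is π_i = x_i(351 − 4X) − 110x_i, with X = x_i + Σ_{j≠i} x_j.
First-order condition: 241 − 8x_i − 4Σ_{j≠i} x_j = 0.
Imposing symmetry (x_j = x for all j) turns Σ_{j≠i} x_j into 2x, so 241 = 16x and x = 15.0625.

15.0625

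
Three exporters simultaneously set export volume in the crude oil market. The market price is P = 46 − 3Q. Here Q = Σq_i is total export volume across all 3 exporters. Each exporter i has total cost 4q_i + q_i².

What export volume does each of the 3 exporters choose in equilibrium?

A representative exporter's profit is π_i = q_i(46 − 3Q) − 4q_i − q_i², with Q = q_i + Σ_{j≠i} q_j.
First-order condition: 42 − 8q_i − 3Σ_{j≠i} q_j = 0.
In a symmetric equilibrium every exporter chooses the same q, so Σ_{j≠i} q_j = 2q. The condition becomes 42 − 14q = 0, giving q = 42/14 = 3.

3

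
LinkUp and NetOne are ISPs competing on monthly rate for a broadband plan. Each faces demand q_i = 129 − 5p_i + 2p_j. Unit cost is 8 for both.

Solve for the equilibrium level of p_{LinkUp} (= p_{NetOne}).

LinkUp's profit: π = (p_{LinkUp} − 8)(129 − 5p_{LinkUp} + 2p_{NetOne}).
∂π/∂p_{LinkUp} = 169 − 10p_{LinkUp} + 2p_{NetOne} = 0 ⇒ p_{LinkUp} = 16.9 + 0.2p_{NetOne}.
The game is symmetric, so in equilibrium p_{NetOne} = p_{LinkUp}: the reaction function gives 0.8p_{LinkUp} = 16.9, hence p_{LinkUp} = 21.125.

21.125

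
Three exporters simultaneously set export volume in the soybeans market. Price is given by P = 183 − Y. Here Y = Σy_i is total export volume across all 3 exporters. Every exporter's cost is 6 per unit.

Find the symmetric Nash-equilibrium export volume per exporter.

44.25

A representative exporter's profit is π_i = y_i(183 − Y) − 6y_i, with Y = y_i + Σ_{j≠i} y_j.
First-order condition: 177 − 2y_i − Σ_{j≠i} y_j = 0.
With identical exporters, set every y_j = y: then 177 − 2y − 2y = 0, i.e. y = 177/4 = 44.25.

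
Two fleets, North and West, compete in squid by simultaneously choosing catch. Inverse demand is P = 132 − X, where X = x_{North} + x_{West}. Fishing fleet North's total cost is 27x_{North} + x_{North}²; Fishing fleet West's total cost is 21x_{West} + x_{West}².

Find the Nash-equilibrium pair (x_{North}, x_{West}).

Fishing fleet North's profit: π = x_{North}(132 − (x_{North} + x_{West})) − 27x_{North} − x_{North}².
∂π/∂x_{North} = 105 − 4x_{North} − x_{West} = 0, so x_{North} = 26.25 − 0.25x_{West}.
By the same steps for West: x_{West} = 27.75 − 0.25x_{North}.
Plugging x_{West} into North's best response: x_{North} = 26.25 − 0.25(27.75 − 0.25x_{North}) ⇒ 0.9375x_{North} = 19.3125, so x_{North} = 20.6.
Then x_{West} = 27.75 − 0.25·20.6 = 22.6.

20.6, 22.6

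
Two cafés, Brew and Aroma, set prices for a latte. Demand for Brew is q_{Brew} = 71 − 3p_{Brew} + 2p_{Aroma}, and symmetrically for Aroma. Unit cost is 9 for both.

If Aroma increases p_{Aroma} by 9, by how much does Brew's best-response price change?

3

Brew's profit: π = (p_{Brew} − 9)(71 − 3p_{Brew} + 2p_{Aroma}).
∂π/∂p_{Brew} = 98 − 6p_{Brew} + 2p_{Aroma} = 0 ⇒ p_{Brew} = 49/3 + (1/3)p_{Aroma}.
The reaction-function slope is 1/3, so a 9-unit rise in p_{Aroma} moves p_{Brew} by 1/3 × 9 = 3. Brew's best response rises — the actions are strategic complements.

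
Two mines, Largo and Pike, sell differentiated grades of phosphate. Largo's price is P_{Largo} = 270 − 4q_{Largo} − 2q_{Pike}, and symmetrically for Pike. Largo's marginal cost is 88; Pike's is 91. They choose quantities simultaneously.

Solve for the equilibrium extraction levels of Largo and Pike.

18.3, 17.8

Mine Largo's profit: π = q_{Largo}(270 − 4q_{Largo} − 2q_{Pike}) − 88q_{Largo}.
∂π/∂q_{Largo} = 182 − 8q_{Largo} − 2q_{Pike} = 0 ⇒ q_{Largo} = 22.75 − 0.25q_{Pike}.
Similarly q_{Pike} = 22.375 − 0.25q_{Largo}.
Plugging q_{Pike} into Largo's best response: q_{Largo} = 22.75 − 0.25(22.375 − 0.25q_{Largo}) ⇒ 0.9375q_{Largo} = 549/32, so q_{Largo} = 18.3.
Then q_{Pike} = 22.375 − 0.25·18.3 = 17.8.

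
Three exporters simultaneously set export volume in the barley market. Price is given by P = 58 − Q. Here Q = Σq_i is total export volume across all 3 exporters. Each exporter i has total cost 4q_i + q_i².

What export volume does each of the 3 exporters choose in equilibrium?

A representative exporter's profit is π_i = q_i(58 − Q) − 4q_i − q_i², with Q = q_i + Σ_{j≠i} q_j.
First-order condition: 54 − 4q_i − Σ_{j≠i} q_j = 0.
In a symmetric equilibrium every exporter chooses the same q, so Σ_{j≠i} q_j = 2q. The condition becomes 54 − 6q = 0, giving q = 54/6 = 9.

9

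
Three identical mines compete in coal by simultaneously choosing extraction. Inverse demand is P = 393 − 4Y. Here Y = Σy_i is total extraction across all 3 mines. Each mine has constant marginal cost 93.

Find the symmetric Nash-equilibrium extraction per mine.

A representative mine's profit is π_i = y_i(393 − 4Y) − 93y_i, with Y = y_i + Σ_{j≠i} y_j.
First-order condition: 300 − 8y_i − 4Σ_{j≠i} y_j = 0.
With identical mines, set every y_j = y: then 300 − 8y − 8y = 0, i.e. y = 300/16 = 18.75.

18.75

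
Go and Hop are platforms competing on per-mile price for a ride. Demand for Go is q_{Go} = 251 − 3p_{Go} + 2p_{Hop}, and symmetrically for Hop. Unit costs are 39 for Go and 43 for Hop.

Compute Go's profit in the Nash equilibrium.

8667.1875

Go's profit: π = (p_{Go} − 39)(251 − 3p_{Go} + 2p_{Hop}).
∂π/∂p_{Go} = 368 − 6p_{Go} + 2p_{Hop} = 0 ⇒ p_{Go} = 184/3 + (1/3)p_{Hop}.
Similarly p_{Hop} = 190/3 + (1/3)p_{Go}.
Substituting the second reaction function into the first: p_{Go} = 184/3 + (1/3)(190/3 + (1/3)p_{Go}), which gives (8/9)p_{Go} = 742/9 ⇒ p_{Go} = 92.75.
Then p_{Hop} = 190/3 + (1/3)·92.75 = 94.25.
q_{Go} = 251 − 3·92.75 + 2·94.25 = 161.25.
Profit = (92.75 − 39)·161.25 = 8667.1875.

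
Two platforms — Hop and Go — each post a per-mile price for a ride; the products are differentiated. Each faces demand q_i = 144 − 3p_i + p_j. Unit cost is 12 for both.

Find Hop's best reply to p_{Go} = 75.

Hop's profit: π = (p_{Hop} − 12)(144 − 3p_{Hop} + p_{Go}).
∂π/∂p_{Hop} = 180 − 6p_{Hop} + p_{Go} = 0 ⇒ p_{Hop} = 30 + (1/6)p_{Go}.
At p_{Go} = 75: p_{Hop} = 30 + (1/6)·75 = 42.5.

42.5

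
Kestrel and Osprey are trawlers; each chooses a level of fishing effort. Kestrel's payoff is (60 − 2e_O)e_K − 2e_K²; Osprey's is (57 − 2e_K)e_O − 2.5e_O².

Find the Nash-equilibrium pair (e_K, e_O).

11.625, 6.75

Expanding Kestrel's payoff: 60e_K − 2e_Oe_K − 2e_K².
∂π/∂e_K = 60 − 2e_O − 4e_K = 0, so e_K = 15 − 0.5e_O.
Likewise for Osprey: e_O = 11.4 − 0.4e_K.
Plugging e_O into Kestrel's best response: e_K = 15 − 0.5(11.4 − 0.4e_K) ⇒ 0.8e_K = 9.3, so e_K = 11.625.
Then e_O = 11.4 − 0.4·11.625 = 6.75.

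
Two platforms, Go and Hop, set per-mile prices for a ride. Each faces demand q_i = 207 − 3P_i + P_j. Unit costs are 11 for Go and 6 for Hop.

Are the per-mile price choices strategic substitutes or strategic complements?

strategic complements

Go's profit: π = (P_{Go} − 11)(207 − 3P_{Go} + P_{Hop}).
∂π/∂P_{Go} = 240 − 6P_{Go} + P_{Hop} = 0 ⇒ P_{Go} = 40 + (1/6)P_{Hop}.
The best-response slope dP_{Go}/dP_{Hop} = 1/6 > 0: the reaction function is upward-sloping, so the choices are strategic complements.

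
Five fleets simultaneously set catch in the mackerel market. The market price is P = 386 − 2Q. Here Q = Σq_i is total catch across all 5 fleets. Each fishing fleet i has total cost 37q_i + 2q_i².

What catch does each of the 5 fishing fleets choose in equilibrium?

21.8125

A representative fishing fleet's profit is π_i = q_i(386 − 2Q) − 37q_i − 2q_i², with Q = q_i + Σ_{j≠i} q_j.
First-order condition: 349 − 8q_i − 2Σ_{j≠i} q_j = 0.
In a symmetric equilibrium every fishing fleet chooses the same q, so Σ_{j≠i} q_j = 4q. The condition becomes 349 − 16q = 0, giving q = 349/16 = 21.8125.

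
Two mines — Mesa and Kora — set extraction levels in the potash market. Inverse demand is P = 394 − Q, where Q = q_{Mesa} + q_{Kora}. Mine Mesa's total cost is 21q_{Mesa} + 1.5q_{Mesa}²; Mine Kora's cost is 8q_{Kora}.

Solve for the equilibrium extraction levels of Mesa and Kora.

40, 173

Mine Mesa's profit: π = q_{Mesa}(394 − (q_{Mesa} + q_{Kora})) − 21q_{Mesa} − 1.5q_{Mesa}².
∂π/∂q_{Mesa} = 373 − 5q_{Mesa} − q_{Kora} = 0, so q_{Mesa} = 74.6 − 0.2q_{Kora}.
For Kora: ∂π/∂q_{Kora} = 386 − 2q_{Kora} − q_{Mesa} = 0 ⇒ q_{Kora} = 193 − 0.5q_{Mesa}.
Plugging q_{Kora} into Mesa's best response: q_{Mesa} = 74.6 − 0.2(193 − 0.5q_{Mesa}) ⇒ 0.9q_{Mesa} = 36, so q_{Mesa} = 40.
Then q_{Kora} = 193 − 0.5·40 = 173.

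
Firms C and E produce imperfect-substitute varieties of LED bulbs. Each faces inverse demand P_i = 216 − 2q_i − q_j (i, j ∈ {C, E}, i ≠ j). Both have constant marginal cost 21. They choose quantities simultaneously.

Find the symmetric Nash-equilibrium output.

Firm C's profit: π = q_C(216 − 2q_C − q_E) − 21q_C.
∂π/∂q_C = 195 − 4q_C − q_E = 0 ⇒ q_C = 48.75 − 0.25q_E.
The game is symmetric, so in equilibrium q_E = q_C: the reaction function gives 1.25q_C = 48.75, hence q_C = 39.

39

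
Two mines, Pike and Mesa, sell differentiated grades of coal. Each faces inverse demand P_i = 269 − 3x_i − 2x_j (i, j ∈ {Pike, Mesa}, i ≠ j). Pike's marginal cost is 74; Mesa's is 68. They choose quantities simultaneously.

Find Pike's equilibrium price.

146

Mine Pike's profit: π = x_{Pike}(269 − 3x_{Pike} − 2x_{Mesa}) − 74x_{Pike}.
∂π/∂x_{Pike} = 195 − 6x_{Pike} − 2x_{Mesa} = 0 ⇒ x_{Pike} = 32.5 − (1/3)x_{Mesa}.
Similarly x_{Mesa} = 33.5 − (1/3)x_{Pike}.
Plugging x_{Mesa} into Pike's best response: x_{Pike} = 32.5 − (1/3)(33.5 − (1/3)x_{Pike}) ⇒ (8/9)x_{Pike} = 64/3, so x_{Pike} = 24.
Then x_{Mesa} = 33.5 − (1/3)·24 = 25.5.
P_{Pike} = 269 − 3·24 − 2·25.5 = 146.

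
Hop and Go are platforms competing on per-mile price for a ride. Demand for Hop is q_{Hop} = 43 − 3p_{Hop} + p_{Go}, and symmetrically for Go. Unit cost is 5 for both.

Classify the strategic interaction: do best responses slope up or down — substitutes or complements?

strategic complements

Hop's profit: π = (p_{Hop} − 5)(43 − 3p_{Hop} + p_{Go}).
∂π/∂p_{Hop} = 58 − 6p_{Hop} + p_{Go} = 0 ⇒ p_{Hop} = 29/3 + (1/6)p_{Go}.
The best-response slope dp_{Hop}/dp_{Go} = 1/6 > 0: the reaction function is upward-sloping, so the choices are strategic complements.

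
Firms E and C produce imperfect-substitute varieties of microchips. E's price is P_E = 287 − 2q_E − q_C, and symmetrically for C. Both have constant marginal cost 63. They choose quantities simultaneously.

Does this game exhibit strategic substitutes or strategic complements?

Firm E's profit: π = q_E(287 − 2q_E − q_C) − 63q_E.
∂π/∂q_E = 224 − 4q_E − q_C = 0 ⇒ q_E = 56 − 0.25q_C.
The best-response slope dq_E/dq_C = −0.25 < 0: the reaction function is downward-sloping, so the choices are strategic substitutes.

strategic substitutes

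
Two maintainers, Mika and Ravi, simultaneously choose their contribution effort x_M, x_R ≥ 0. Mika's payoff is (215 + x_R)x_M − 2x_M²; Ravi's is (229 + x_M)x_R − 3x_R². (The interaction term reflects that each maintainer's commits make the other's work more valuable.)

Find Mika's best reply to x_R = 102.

Expanding Mika's payoff: 215x_M + x_Rx_M − 2x_M².
∂π/∂x_M = 215 + x_R − 4x_M = 0, so x_M = 53.75 + 0.25x_R.
At x_R = 102: x_M = 53.75 + 0.25·102 = 79.25.

79.25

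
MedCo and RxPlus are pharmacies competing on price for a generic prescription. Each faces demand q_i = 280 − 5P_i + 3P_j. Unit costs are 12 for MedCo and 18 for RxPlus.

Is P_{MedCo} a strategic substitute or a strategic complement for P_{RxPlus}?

MedCo's profit: π = (P_{MedCo} − 12)(280 − 5P_{MedCo} + 3P_{RxPlus}).
∂π/∂P_{MedCo} = 340 − 10P_{MedCo} + 3P_{RxPlus} = 0 ⇒ P_{MedCo} = 34 + 0.3P_{RxPlus}.
The best-response slope dP_{MedCo}/dP_{RxPlus} = 0.3 > 0: the reaction function is upward-sloping, so the choices are strategic complements.

strategic complements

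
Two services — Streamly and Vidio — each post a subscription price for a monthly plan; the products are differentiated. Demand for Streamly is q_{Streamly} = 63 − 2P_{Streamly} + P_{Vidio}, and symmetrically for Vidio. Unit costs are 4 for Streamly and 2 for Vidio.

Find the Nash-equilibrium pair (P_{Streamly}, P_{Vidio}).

Streamly's profit: π = (P_{Streamly} − 4)(63 − 2P_{Streamly} + P_{Vidio}).
∂π/∂P_{Streamly} = 71 − 4P_{Streamly} + P_{Vidio} = 0 ⇒ P_{Streamly} = 17.75 + 0.25P_{Vidio}.
Similarly P_{Vidio} = 16.75 + 0.25P_{Streamly}.
Substituting the second reaction function into the first: P_{Streamly} = 17.75 + 0.25(16.75 + 0.25P_{Streamly}), which gives 0.9375P_{Streamly} = 21.9375 ⇒ P_{Streamly} = 23.4.
Then P_{Vidio} = 16.75 + 0.25·23.4 = 22.6.

23.4, 22.6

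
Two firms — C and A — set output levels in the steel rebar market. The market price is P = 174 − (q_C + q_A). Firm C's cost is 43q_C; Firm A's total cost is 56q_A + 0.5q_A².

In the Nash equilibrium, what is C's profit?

3025

Firm C's profit: π = q_C(174 − (q_C + q_A)) − 43q_C.
∂π/∂q_C = 131 − 2q_C − q_A = 0, so q_C = 65.5 − 0.5q_A.
For A: ∂π/∂q_A = 118 − 3q_A − q_C = 0 ⇒ q_A = 118/3 − (1/3)q_C.
Substituting the second reaction function into the first: q_C = 65.5 − 0.5(118/3 − (1/3)q_C), which gives (5/6)q_C = 275/6 ⇒ q_C = 55.
Then q_A = 118/3 − (1/3)·55 = 21.
Price P = 174 − 76 = 98.
C's profit: (98 − 43)·55 = 3025.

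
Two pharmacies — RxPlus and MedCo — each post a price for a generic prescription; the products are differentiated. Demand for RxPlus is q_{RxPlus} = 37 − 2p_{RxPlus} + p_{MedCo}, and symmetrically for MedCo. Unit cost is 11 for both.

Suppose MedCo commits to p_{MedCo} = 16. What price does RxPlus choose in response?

18.75

RxPlus's profit: π = (p_{RxPlus} − 11)(37 − 2p_{RxPlus} + p_{MedCo}).
∂π/∂p_{RxPlus} = 59 − 4p_{RxPlus} + p_{MedCo} = 0 ⇒ p_{RxPlus} = 14.75 + 0.25p_{MedCo}.
At p_{MedCo} = 16: p_{RxPlus} = 14.75 + 0.25·16 = 18.75.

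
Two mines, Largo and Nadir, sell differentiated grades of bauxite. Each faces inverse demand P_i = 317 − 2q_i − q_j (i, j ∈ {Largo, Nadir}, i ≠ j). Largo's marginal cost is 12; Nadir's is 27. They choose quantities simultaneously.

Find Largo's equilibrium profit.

Mine Largo's profit: π = q_{Largo}(317 − 2q_{Largo} − q_{Nadir}) − 12q_{Largo}.
∂π/∂q_{Largo} = 305 − 4q_{Largo} − q_{Nadir} = 0 ⇒ q_{Largo} = 76.25 − 0.25q_{Nadir}.
Similarly q_{Nadir} = 72.5 − 0.25q_{Largo}.
Plugging q_{Nadir} into Largo's best response: q_{Largo} = 76.25 − 0.25(72.5 − 0.25q_{Largo}) ⇒ 0.9375q_{Largo} = 58.125, so q_{Largo} = 62.
Then q_{Nadir} = 72.5 − 0.25·62 = 57.
P_{Largo} = 317 − 2·62 − 57 = 136.
Profit = (136 − 12)·62 = 7688.

7688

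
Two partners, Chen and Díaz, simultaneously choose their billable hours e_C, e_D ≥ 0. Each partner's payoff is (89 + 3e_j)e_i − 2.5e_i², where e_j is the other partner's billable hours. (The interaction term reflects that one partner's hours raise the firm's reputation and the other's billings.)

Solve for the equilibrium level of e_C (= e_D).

Chen's payoff is (89 + 3e_D)e_C − 2.5e_C².
∂π/∂e_C = 89 + 3e_D − 5e_C = 0, so e_C = 17.8 + 0.6e_D.
By symmetry e_D = e_C; substituting into the reaction function, 0.4e_C = 17.8 and e_C = 44.5.

44.5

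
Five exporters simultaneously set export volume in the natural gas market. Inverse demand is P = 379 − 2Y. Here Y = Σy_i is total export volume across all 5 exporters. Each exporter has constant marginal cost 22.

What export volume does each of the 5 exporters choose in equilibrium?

A representative exporter's profit is π_i = y_i(379 − 2Y) − 22y_i, with Y = y_i + Σ_{j≠i} y_j.
First-order condition: 357 − 4y_i − 2Σ_{j≠i} y_j = 0.
With identical exporters, set every y_j = y: then 357 − 4y − 8y = 0, i.e. y = 357/12 = 29.75.

29.75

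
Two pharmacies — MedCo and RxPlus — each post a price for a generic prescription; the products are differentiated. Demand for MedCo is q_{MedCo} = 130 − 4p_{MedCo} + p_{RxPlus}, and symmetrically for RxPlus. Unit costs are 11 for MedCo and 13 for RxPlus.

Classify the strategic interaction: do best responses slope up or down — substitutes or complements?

MedCo's profit: π = (p_{MedCo} − 11)(130 − 4p_{MedCo} + p_{RxPlus}).
∂π/∂p_{MedCo} = 174 − 8p_{MedCo} + p_{RxPlus} = 0 ⇒ p_{MedCo} = 21.75 + 0.125p_{RxPlus}.
The best-response slope dp_{MedCo}/dp_{RxPlus} = 0.125 > 0: the reaction function is upward-sloping, so the choices are strategic complements.

strategic complements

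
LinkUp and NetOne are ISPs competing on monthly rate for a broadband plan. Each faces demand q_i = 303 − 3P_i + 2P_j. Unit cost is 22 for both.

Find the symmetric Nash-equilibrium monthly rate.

92.25

LinkUp's profit: π = (P_{LinkUp} − 22)(303 − 3P_{LinkUp} + 2P_{NetOne}).
∂π/∂P_{LinkUp} = 369 − 6P_{LinkUp} + 2P_{NetOne} = 0 ⇒ P_{LinkUp} = 61.5 + (1/3)P_{NetOne}.
By symmetry P_{NetOne} = P_{LinkUp}; substituting into the reaction function, (2/3)P_{LinkUp} = 61.5 and P_{LinkUp} = 92.25.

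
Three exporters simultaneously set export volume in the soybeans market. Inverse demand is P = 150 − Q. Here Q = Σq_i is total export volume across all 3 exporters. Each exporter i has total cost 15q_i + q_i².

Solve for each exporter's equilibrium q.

A representative exporter's profit is π_i = q_i(150 − Q) − 15q_i − q_i², with Q = q_i + Σ_{j≠i} q_j.
First-order condition: 135 − 4q_i − Σ_{j≠i} q_j = 0.
In a symmetric equilibrium every exporter chooses the same q, so Σ_{j≠i} q_j = 2q. The condition becomes 135 − 6q = 0, giving q = 135/6 = 22.5.

22.5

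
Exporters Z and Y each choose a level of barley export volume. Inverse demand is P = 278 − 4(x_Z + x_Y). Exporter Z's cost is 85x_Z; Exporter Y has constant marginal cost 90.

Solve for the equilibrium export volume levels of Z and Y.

16.5, 15.25

Exporter Z's profit: π = x_Z(278 − 4(x_Z + x_Y)) − 85x_Z.
∂π/∂x_Z = 193 − 8x_Z − 4x_Y = 0, so x_Z = 24.125 − 0.5x_Y.
By the same steps for Y: x_Y = 23.5 − 0.5x_Z.
Plugging x_Y into Z's best response: x_Z = 24.125 − 0.5(23.5 − 0.5x_Z) ⇒ 0.75x_Z = 12.375, so x_Z = 16.5.
Then x_Y = 23.5 − 0.5·16.5 = 15.25.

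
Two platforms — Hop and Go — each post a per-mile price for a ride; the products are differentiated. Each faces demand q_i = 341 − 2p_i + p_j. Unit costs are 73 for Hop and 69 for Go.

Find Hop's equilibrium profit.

15770.88

Hop's profit: π = (p_{Hop} − 73)(341 − 2p_{Hop} + p_{Go}).
∂π/∂p_{Hop} = 487 − 4p_{Hop} + p_{Go} = 0 ⇒ p_{Hop} = 121.75 + 0.25p_{Go}.
Similarly p_{Go} = 119.75 + 0.25p_{Hop}.
Substituting the second reaction function into the first: p_{Hop} = 121.75 + 0.25(119.75 + 0.25p_{Hop}), which gives 0.9375p_{Hop} = 151.6875 ⇒ p_{Hop} = 161.8.
Then p_{Go} = 119.75 + 0.25·161.8 = 160.2.
q_{Hop} = 341 − 2·161.8 + 160.2 = 177.6.
Profit = (161.8 − 73)·177.6 = 15770.88.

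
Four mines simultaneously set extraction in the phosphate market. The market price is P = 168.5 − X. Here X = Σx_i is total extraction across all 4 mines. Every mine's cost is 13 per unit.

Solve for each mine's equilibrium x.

A representative mine's profit is π_i = x_i(168.5 − X) − 13x_i, with X = x_i + Σ_{j≠i} x_j.
First-order condition: 155.5 − 2x_i − Σ_{j≠i} x_j = 0.
Imposing symmetry (x_j = x for all j) turns Σ_{j≠i} x_j into 3x, so 155.5 = 5x and x = 31.1.

31.1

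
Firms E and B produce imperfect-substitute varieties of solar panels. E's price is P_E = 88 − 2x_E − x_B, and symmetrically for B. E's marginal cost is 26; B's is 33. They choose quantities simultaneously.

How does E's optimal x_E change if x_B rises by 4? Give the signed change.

Firm E's profit: π = x_E(88 − 2x_E − x_B) − 26x_E.
∂π/∂x_E = 62 − 4x_E − x_B = 0 ⇒ x_E = 15.5 − 0.25x_B.
The reaction-function slope is −0.25, so a 4-unit rise in x_B moves x_E by −0.25 × 4 = −1. E's best response falls — the actions are strategic substitutes.

-1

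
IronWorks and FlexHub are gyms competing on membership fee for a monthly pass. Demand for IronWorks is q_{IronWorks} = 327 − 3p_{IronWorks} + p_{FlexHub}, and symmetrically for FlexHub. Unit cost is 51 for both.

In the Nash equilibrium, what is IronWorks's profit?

IronWorks's profit: π = (p_{IronWorks} − 51)(327 − 3p_{IronWorks} + p_{FlexHub}).
∂π/∂p_{IronWorks} = 480 − 6p_{IronWorks} + p_{FlexHub} = 0 ⇒ p_{IronWorks} = 80 + (1/6)p_{FlexHub}.
By symmetry p_{FlexHub} = p_{IronWorks}; substituting into the reaction function, (5/6)p_{IronWorks} = 80 and p_{IronWorks} = 96.
q_{IronWorks} = 327 − 3·96 + 96 = 135.
Profit = (96 − 51)·135 = 6075.

6075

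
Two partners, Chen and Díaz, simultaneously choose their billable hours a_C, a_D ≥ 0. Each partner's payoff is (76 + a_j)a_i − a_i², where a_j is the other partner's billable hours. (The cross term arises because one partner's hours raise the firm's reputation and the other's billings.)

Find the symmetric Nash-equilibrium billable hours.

76

Chen's payoff is (76 + a_D)a_C − a_C².
∂π/∂a_C = 76 + a_D − 2a_C = 0, so a_C = 38 + 0.5a_D.
The game is symmetric, so in equilibrium a_D = a_C: the reaction function gives 0.5a_C = 38, hence a_C = 76.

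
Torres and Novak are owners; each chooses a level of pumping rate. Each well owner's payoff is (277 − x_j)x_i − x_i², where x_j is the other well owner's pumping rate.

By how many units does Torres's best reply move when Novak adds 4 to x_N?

Torres's payoff is (277 − x_N)x_T − x_T².
∂π/∂x_T = 277 − x_N − 2x_T = 0, so x_T = 138.5 − 0.5x_N.
The reaction-function slope is −0.5, so a 4-unit rise in x_N moves x_T by −0.5 × 4 = −2. Torres's best response falls — the actions are strategic substitutes.

-2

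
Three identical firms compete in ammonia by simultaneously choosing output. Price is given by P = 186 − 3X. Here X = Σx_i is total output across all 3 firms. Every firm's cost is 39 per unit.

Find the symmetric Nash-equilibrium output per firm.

A representative firm's profit is π_i = x_i(186 − 3X) − 39x_i, with X = x_i + Σ_{j≠i} x_j.
First-order condition: 147 − 6x_i − 3Σ_{j≠i} x_j = 0.
With identical firms, set every x_j = x: then 147 − 6x − 6x = 0, i.e. x = 147/12 = 12.25.

12.25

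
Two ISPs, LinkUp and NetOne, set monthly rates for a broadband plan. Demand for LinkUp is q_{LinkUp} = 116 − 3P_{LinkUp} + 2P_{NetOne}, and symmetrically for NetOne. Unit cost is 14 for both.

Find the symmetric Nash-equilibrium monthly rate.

39.5

LinkUp's profit: π = (P_{LinkUp} − 14)(116 − 3P_{LinkUp} + 2P_{NetOne}).
∂π/∂P_{LinkUp} = 158 − 6P_{LinkUp} + 2P_{NetOne} = 0 ⇒ P_{LinkUp} = 79/3 + (1/3)P_{NetOne}.
Setting P_{LinkUp} = P_{NetOne} in the reaction function: P_{LinkUp} = 79/3 + (1/3)P_{LinkUp}, so P_{LinkUp} = (79/3) / (2/3) = 39.5.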